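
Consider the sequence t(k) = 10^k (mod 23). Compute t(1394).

2

Computing terms: t(1) = 10,  t(2) = 8,  t(3) = 11,  t(4) = 18,  t(5) = 19,  t(6) = 6,  t(7) = 14,  t(8) = 2,  t(9) = 20,  t(10) = 16,  t(11) = 22,  t(12) = 13,  t(13) = 15,  t(14) = 12,  t(15) = 5,  t(16) = 4,  t(17) = 17,  t(18) = 9,  t(19) = 21,  t(20) = 3,  t(21) = 7,  t(22) = 1,  t(23) = 10.
Since t(23) = t(1) = 10, the sequence is periodic with period 22.
So t(1394) = t(1 + ((1394-1) mod 22)) = t(8) = 2.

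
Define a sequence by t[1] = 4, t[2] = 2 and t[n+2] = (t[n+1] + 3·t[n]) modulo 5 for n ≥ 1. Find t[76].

We have t[1] = 4,  t[2] = 2,  t[3] = 4,  t[4] = 0,  t[5] = 2,  t[6] = 2,  t[7] = 3,  t[8] = 4,  t[9] = 3,  t[10] = 0,  t[11] = 4,  t[12] = 4,  t[13] = 1,  t[14] = 3,  t[15] = 1,  t[16] = 0,  t[17] = 3,  t[18] = 3,  t[19] = 2,  t[20] = 1,  t[21] = 2,  t[22] = 0,  t[23] = 1,  t[24] = 1,  t[25] = 4,  t[26] = 2.
The sequence repeats with period 24.
(76 - 1) mod 24 = 3, so t[76] = t[4] = 0.

0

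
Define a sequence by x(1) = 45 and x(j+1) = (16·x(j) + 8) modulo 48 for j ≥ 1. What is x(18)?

Listing terms: x(1) = 45,  x(2) = 8,  x(3) = 40,  x(4) = 24,  x(5) = 8.
Since x(5) = x(2) = 8, the sequence is eventually periodic: after a pre-period of length 1 it cycles with period 3.
For j ≥ 2, x(j) depends only on (j - 2) mod 3. (18 - 2) mod 3 = 1, so x(18) = x(3) = 40.

40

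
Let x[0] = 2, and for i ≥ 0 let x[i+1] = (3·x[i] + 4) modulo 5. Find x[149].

Computing terms: x[0] = 2,  x[1] = 0,  x[2] = 4,  x[3] = 1,  x[4] = 2.
The sequence repeats with period 4.
So x[149] = x[0 + ((149-0) mod 4)] = x[1] = 0.

0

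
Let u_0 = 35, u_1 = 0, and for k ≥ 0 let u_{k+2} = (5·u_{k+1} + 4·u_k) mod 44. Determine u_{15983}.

Computing terms: u_0 = 35; u_1 = 0; u_2 = 8; u_3 = 40; u_4 = 12; u_5 = 0; u_6 = 4; u_7 = 20; u_8 = 28; u_9 = 0; u_{10} = 24; u_{11} = 32; u_{12} = 36; u_{13} = 0; u_{14} = 12; u_{15} = 16; u_{16} = 40; u_{17} = 0; u_{18} = 28; u_{19} = 8; u_{20} = 20; u_{21} = 0; u_{22} = 36; u_{23} = 4; u_{24} = 32; u_{25} = 0; u_{26} = 40; u_{27} = 24; u_{28} = 16; u_{29} = 0; u_{30} = 20; u_{31} = 12; u_{32} = 8; u_{33} = 0; u_{34} = 32; u_{35} = 28; u_{36} = 4; u_{37} = 0; u_{38} = 16; u_{39} = 36; u_{40} = 24; u_{41} = 0; u_{42} = 8.
Since (u_{41}, u_{42}) = (u_1, u_2) = (0, 8) (two consecutive terms determine the rest), the sequence is eventually periodic: after a pre-period of length 1 it cycles with period 40.
For k ≥ 1, u_k depends only on (k - 1) mod 40. (15983 - 1) mod 40 = 22, so u_{15983} = u_{23} = 4.

4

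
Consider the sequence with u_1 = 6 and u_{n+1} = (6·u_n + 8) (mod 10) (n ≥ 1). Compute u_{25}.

u_1 = 6, u_2 = 4, u_3 = 2, u_4 = 0, u_5 = 8, u_6 = 6.
Since u_6 = u_1 = 6, the sequence is periodic with period 5.
(25 - 1) mod 5 = 4, so u_{25} = u_5 = 8.

8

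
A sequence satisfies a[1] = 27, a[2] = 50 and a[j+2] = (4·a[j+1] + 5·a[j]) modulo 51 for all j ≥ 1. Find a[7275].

Listing terms: a[1] = 27,  a[2] = 50,  a[3] = 29,  a[4] = 9,  a[5] = 28,  a[6] = 4,  a[7] = 3,  a[8] = 32,  a[9] = 41,  a[10] = 18,  a[11] = 22,  a[12] = 25,  a[13] = 6,  a[14] = 47,  a[15] = 14,  a[16] = 36,  a[17] = 10,  a[18] = 16,  a[19] = 12,  a[20] = 26,  a[21] = 11,  a[22] = 21,  a[23] = 37,  a[24] = 49,  a[25] = 24,  a[26] = 35,  a[27] = 5,  a[28] = 42,  a[29] = 40,  a[30] = 13,  a[31] = 48,  a[32] = 2,  a[33] = 44,  a[34] = 33,  a[35] = 46,  a[36] = 43,  a[37] = 45,  a[38] = 38,  a[39] = 20,  a[40] = 15,  a[41] = 7,  a[42] = 1,  a[43] = 39,  a[44] = 8,  a[45] = 23,  a[46] = 30,  a[47] = 31,  a[48] = 19,  a[49] = 27,  a[50] = 50.
The sequence repeats with period 48.
(7275 - 1) mod 48 = 26, so a[7275] = a[27] = 5.

5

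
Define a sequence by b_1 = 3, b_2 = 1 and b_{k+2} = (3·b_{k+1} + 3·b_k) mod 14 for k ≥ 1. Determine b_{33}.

Listing terms: b_1 = 3; b_2 = 1; b_3 = 12; b_4 = 11; b_5 = 13; b_6 = 2; b_7 = 3; b_8 = 1.
Since (b_7, b_8) = (b_1, b_2) = (3, 1) (two consecutive terms determine the rest), the sequence is periodic with period 6.
(33 - 1) mod 6 = 2, so b_{33} = b_3 = 12.

12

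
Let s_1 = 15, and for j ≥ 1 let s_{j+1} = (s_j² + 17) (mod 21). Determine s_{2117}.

Computing terms: s_1 = 15, s_2 = 11, s_3 = 12, s_4 = 14, s_5 = 3, s_6 = 5, s_7 = 0, s_8 = 17, s_9 = 12.
Since s_9 = s_3 = 12, the sequence is eventually periodic: after a pre-period of length 2 it cycles with period 6.
For j ≥ 3, s_j depends only on (j - 3) mod 6. (2117 - 3) mod 6 = 2, so s_{2117} = s_5 = 3.

3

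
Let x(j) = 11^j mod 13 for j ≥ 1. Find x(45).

8

Listing terms: x(1) = 11; x(2) = 4; x(3) = 5; x(4) = 3; x(5) = 7; x(6) = 12; x(7) = 2; x(8) = 9; x(9) = 8; x(10) = 10; x(11) = 6; x(12) = 1; x(13) = 11.
Since x(13) = x(1) = 11, the sequence is periodic with period 12.
So x(45) = x(1 + ((45-1) mod 12)) = x(9) = 8.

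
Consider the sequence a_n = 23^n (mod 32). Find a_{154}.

We have a_1 = 23; a_2 = 17; a_3 = 7; a_4 = 1; a_5 = 23.
The sequence repeats with period 4.
(154 - 1) mod 4 = 1, so a_{154} = a_2 = 17.

17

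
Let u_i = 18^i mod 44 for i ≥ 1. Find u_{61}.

40

Listing terms: u_1 = 18,  u_2 = 16,  u_3 = 24,  u_4 = 36,  u_5 = 32,  u_6 = 4,  u_7 = 28,  u_8 = 20,  u_9 = 8,  u_{10} = 12,  u_{11} = 40,  u_{12} = 16.
Since u_{12} = u_2 = 16, the sequence is eventually periodic: after a pre-period of length 1 it cycles with period 10.
For i ≥ 2, u_i depends only on (i - 2) mod 10. (61 - 2) mod 10 = 9, so u_{61} = u_{11} = 40.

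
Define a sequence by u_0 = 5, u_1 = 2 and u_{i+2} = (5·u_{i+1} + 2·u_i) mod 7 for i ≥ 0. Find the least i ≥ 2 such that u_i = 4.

6

Listing terms: u_0 = 5, u_1 = 2, u_2 = 6, u_3 = 6, u_4 = 0, u_5 = 5, u_6 = 4, u_7 = 2, u_8 = 4, u_9 = 3, u_{10} = 2, u_{11} = 2, u_{12} = 0, u_{13} = 4, u_{14} = 6, u_{15} = 3, u_{16} = 6, u_{17} = 1, u_{18} = 3, u_{19} = 3, u_{20} = 0, u_{21} = 6, u_{22} = 2, u_{23} = 1, u_{24} = 2, u_{25} = 5, u_{26} = 1, u_{27} = 1, u_{28} = 0, u_{29} = 2, u_{30} = 3, u_{31} = 5, u_{32} = 3, u_{33} = 4, u_{34} = 5, u_{35} = 5, u_{36} = 0, u_{37} = 3, u_{38} = 1, u_{39} = 4, u_{40} = 1, u_{41} = 6, u_{42} = 4, u_{43} = 4, u_{44} = 0, u_{45} = 1, u_{46} = 5, u_{47} = 6, u_{48} = 5, u_{49} = 2.
Since (u_{48}, u_{49}) = (u_0, u_1) = (5, 2) (two consecutive terms determine the rest), the sequence is periodic with period 48.
The value 4 first appears (with i ≥ 2) at u_6.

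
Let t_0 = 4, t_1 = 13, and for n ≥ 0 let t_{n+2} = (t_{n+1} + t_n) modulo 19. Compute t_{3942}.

4

t_0 = 4,  t_1 = 13,  t_2 = 17,  t_3 = 11,  t_4 = 9,  t_5 = 1,  t_6 = 10,  t_7 = 11,  t_8 = 2,  t_9 = 13,  t_{10} = 15,  t_{11} = 9,  t_{12} = 5,  t_{13} = 14,  t_{14} = 0,  t_{15} = 14,  t_{16} = 14,  t_{17} = 9,  t_{18} = 4,  t_{19} = 13.
The sequence repeats with period 18.
(3942 - 0) mod 18 = 0, so t_{3942} = t_0 = 4.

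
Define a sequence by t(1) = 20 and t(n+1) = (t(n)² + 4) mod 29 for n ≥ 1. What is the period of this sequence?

Computing terms: t(1) = 20, t(2) = 27, t(3) = 8, t(4) = 10, t(5) = 17, t(6) = 3, t(7) = 13, t(8) = 28, t(9) = 5, t(10) = 0, t(11) = 4, t(12) = 20.
The sequence repeats with period 11.

11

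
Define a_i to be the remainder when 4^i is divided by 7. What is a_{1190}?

2

Listing terms: a_1 = 4, a_2 = 2, a_3 = 1, a_4 = 4.
The sequence repeats with period 3.
(1190 - 1) mod 3 = 1, so a_{1190} = a_2 = 2.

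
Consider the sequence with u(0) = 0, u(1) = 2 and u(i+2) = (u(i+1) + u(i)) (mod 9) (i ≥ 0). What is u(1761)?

5

Listing terms: u(0) = 0, u(1) = 2, u(2) = 2, u(3) = 4, u(4) = 6, u(5) = 1, u(6) = 7, u(7) = 8, u(8) = 6, u(9) = 5, u(10) = 2, u(11) = 7, u(12) = 0, u(13) = 7, u(14) = 7, u(15) = 5, u(16) = 3, u(17) = 8, u(18) = 2, u(19) = 1, u(20) = 3, u(21) = 4, u(22) = 7, u(23) = 2, u(24) = 0, u(25) = 2.
The sequence repeats with period 24.
(1761 - 0) mod 24 = 9, so u(1761) = u(9) = 5.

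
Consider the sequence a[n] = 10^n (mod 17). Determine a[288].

1

Computing terms: a[0] = 1,  a[1] = 10,  a[2] = 15,  a[3] = 14,  a[4] = 4,  a[5] = 6,  a[6] = 9,  a[7] = 5,  a[8] = 16,  a[9] = 7,  a[10] = 2,  a[11] = 3,  a[12] = 13,  a[13] = 11,  a[14] = 8,  a[15] = 12,  a[16] = 1.
The sequence repeats with period 16.
(288 - 0) mod 16 = 0, so a[288] = a[0] = 1.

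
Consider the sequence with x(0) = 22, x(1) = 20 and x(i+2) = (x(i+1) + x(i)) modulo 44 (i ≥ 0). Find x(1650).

x(0) = 22; x(1) = 20; x(2) = 42; x(3) = 18; x(4) = 16; x(5) = 34; x(6) = 6; x(7) = 40; x(8) = 2; x(9) = 42; x(10) = 0; x(11) = 42; x(12) = 42; x(13) = 40; x(14) = 38; x(15) = 34; x(16) = 28; x(17) = 18; x(18) = 2; x(19) = 20; x(20) = 22; x(21) = 42; x(22) = 20; x(23) = 18; x(24) = 38; x(25) = 12; x(26) = 6; x(27) = 18; x(28) = 24; x(29) = 42; x(30) = 22; x(31) = 20.
Since (x(30), x(31)) = (x(0), x(1)) = (22, 20) (two consecutive terms determine the rest), the sequence is periodic with period 30.
(1650 - 0) mod 30 = 0, so x(1650) = x(0) = 22.

22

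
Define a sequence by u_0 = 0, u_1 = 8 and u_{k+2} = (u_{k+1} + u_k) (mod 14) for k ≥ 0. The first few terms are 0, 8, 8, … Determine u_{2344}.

0

Listing terms: u_0 = 0; u_1 = 8; u_2 = 8; u_3 = 2; u_4 = 10; u_5 = 12; u_6 = 8; u_7 = 6; u_8 = 0; u_9 = 6; u_{10} = 6; u_{11} = 12; u_{12} = 4; u_{13} = 2; u_{14} = 6; u_{15} = 8; u_{16} = 0; u_{17} = 8.
The sequence repeats with period 16.
So u_{2344} = u_{0 + ((2344-0) mod 16)} = u_8 = 0.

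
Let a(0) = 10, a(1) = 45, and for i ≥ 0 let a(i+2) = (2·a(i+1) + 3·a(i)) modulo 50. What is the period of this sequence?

4

Computing terms: a(0) = 10,  a(1) = 45,  a(2) = 20,  a(3) = 25,  a(4) = 10,  a(5) = 45.
Since (a(4), a(5)) = (a(0), a(1)) = (10, 45) (two consecutive terms determine the rest), the sequence is periodic with period 4.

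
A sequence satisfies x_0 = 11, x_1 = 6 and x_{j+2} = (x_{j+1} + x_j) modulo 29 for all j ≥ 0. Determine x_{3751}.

24

Listing terms: x_0 = 11, x_1 = 6, x_2 = 17, x_3 = 23, x_4 = 11, x_5 = 5, x_6 = 16, x_7 = 21, x_8 = 8, x_9 = 0, x_{10} = 8, x_{11} = 8, x_{12} = 16, x_{13} = 24, x_{14} = 11, x_{15} = 6.
Since (x_{14}, x_{15}) = (x_0, x_1) = (11, 6) (two consecutive terms determine the rest), the sequence is periodic with period 14.
So x_{3751} = x_{0 + ((3751-0) mod 14)} = x_{13} = 24.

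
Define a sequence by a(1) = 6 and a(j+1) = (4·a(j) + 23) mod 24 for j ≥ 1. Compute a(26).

11

We have a(1) = 6; a(2) = 23; a(3) = 19; a(4) = 3; a(5) = 11; a(6) = 19.
Since a(6) = a(3) = 19, the sequence is eventually periodic: after a pre-period of length 2 it cycles with period 3.
For j ≥ 3, a(j) depends only on (j - 3) mod 3. (26 - 3) mod 3 = 2, so a(26) = a(5) = 11.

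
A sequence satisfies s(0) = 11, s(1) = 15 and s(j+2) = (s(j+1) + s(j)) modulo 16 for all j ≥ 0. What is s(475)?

3

We have s(0) = 11, s(1) = 15, s(2) = 10, s(3) = 9, s(4) = 3, s(5) = 12, s(6) = 15, s(7) = 11, s(8) = 10, s(9) = 5, s(10) = 15, s(11) = 4, s(12) = 3, s(13) = 7, s(14) = 10, s(15) = 1, s(16) = 11, s(17) = 12, s(18) = 7, s(19) = 3, s(20) = 10, s(21) = 13, s(22) = 7, s(23) = 4, s(24) = 11, s(25) = 15.
The sequence repeats with period 24.
So s(475) = s(0 + ((475-0) mod 24)) = s(19) = 3.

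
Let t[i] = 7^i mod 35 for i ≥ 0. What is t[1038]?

Computing terms: t[0] = 1,  t[1] = 7,  t[2] = 14,  t[3] = 28,  t[4] = 21,  t[5] = 7.
Since t[5] = t[1] = 7, the sequence is eventually periodic: after a pre-period of length 1 it cycles with period 4.
For i ≥ 1, t[i] depends only on (i - 1) mod 4. (1038 - 1) mod 4 = 1, so t[1038] = t[2] = 14.

14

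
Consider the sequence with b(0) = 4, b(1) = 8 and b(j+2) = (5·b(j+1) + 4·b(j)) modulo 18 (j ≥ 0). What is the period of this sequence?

We have b(0) = 4,  b(1) = 8,  b(2) = 2,  b(3) = 6,  b(4) = 2,  b(5) = 16,  b(6) = 16,  b(7) = 0,  b(8) = 10,  b(9) = 14,  b(10) = 2,  b(11) = 12,  b(12) = 14,  b(13) = 10,  b(14) = 16,  b(15) = 12,  b(16) = 16,  b(17) = 2,  b(18) = 2,  b(19) = 0,  b(20) = 8,  b(21) = 4,  b(22) = 16,  b(23) = 6,  b(24) = 4,  b(25) = 8.
The sequence repeats with period 24.

24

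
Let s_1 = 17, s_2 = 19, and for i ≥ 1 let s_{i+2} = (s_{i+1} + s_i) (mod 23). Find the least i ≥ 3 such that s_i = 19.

36

s_1 = 17; s_2 = 19; s_3 = 13; s_4 = 9; s_5 = 22; s_6 = 8; s_7 = 7; s_8 = 15; s_9 = 22; s_{10} = 14; s_{11} = 13; s_{12} = 4; s_{13} = 17; s_{14} = 21; s_{15} = 15; s_{16} = 13; s_{17} = 5; s_{18} = 18; s_{19} = 0; s_{20} = 18; s_{21} = 18; s_{22} = 13; s_{23} = 8; s_{24} = 21; s_{25} = 6; s_{26} = 4; s_{27} = 10; s_{28} = 14; s_{29} = 1; s_{30} = 15; s_{31} = 16; s_{32} = 8; s_{33} = 1; s_{34} = 9; s_{35} = 10; s_{36} = 19; s_{37} = 6; s_{38} = 2; s_{39} = 8; s_{40} = 10; s_{41} = 18; s_{42} = 5; s_{43} = 0; s_{44} = 5; s_{45} = 5; s_{46} = 10; s_{47} = 15; s_{48} = 2; s_{49} = 17; s_{50} = 19.
Since (s_{49}, s_{50}) = (s_1, s_2) = (17, 19) (two consecutive terms determine the rest), the sequence is periodic with period 48.
The value 19 first appears (with i ≥ 3) at s_{36}.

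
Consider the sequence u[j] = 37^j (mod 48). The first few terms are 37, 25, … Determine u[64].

1

Listing terms: u[1] = 37, u[2] = 25, u[3] = 13, u[4] = 1, u[5] = 37.
The sequence repeats with period 4.
(64 - 1) mod 4 = 3, so u[64] = u[4] = 1.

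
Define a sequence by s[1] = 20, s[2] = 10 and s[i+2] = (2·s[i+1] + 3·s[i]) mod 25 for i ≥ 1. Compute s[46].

10

Computing terms: s[1] = 20, s[2] = 10, s[3] = 5, s[4] = 15, s[5] = 20, s[6] = 10.
Since (s[5], s[6]) = (s[1], s[2]) = (20, 10) (two consecutive terms determine the rest), the sequence is periodic with period 4.
So s[46] = s[1 + ((46-1) mod 4)] = s[2] = 10.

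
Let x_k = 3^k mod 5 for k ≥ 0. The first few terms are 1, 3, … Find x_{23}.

Listing terms: x_0 = 1; x_1 = 3; x_2 = 4; x_3 = 2; x_4 = 1.
The sequence repeats with period 4.
(23 - 0) mod 4 = 3, so x_{23} = x_3 = 2.

2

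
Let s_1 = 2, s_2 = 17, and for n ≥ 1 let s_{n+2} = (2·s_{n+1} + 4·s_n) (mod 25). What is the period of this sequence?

5

We have s_1 = 2,  s_2 = 17,  s_3 = 17,  s_4 = 2,  s_5 = 22,  s_6 = 2,  s_7 = 17.
Since (s_6, s_7) = (s_1, s_2) = (2, 17) (two consecutive terms determine the rest), the sequence is periodic with period 5.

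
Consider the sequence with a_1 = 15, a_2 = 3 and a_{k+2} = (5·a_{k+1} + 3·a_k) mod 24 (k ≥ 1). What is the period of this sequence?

6

Computing terms: a_1 = 15, a_2 = 3, a_3 = 12, a_4 = 21, a_5 = 21, a_6 = 0, a_7 = 15, a_8 = 3.
Since (a_7, a_8) = (a_1, a_2) = (15, 3) (two consecutive terms determine the rest), the sequence is periodic with period 6.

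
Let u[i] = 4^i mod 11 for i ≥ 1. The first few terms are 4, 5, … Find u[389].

u[1] = 4,  u[2] = 5,  u[3] = 9,  u[4] = 3,  u[5] = 1,  u[6] = 4.
The sequence repeats with period 5.
(389 - 1) mod 5 = 3, so u[389] = u[4] = 3.

3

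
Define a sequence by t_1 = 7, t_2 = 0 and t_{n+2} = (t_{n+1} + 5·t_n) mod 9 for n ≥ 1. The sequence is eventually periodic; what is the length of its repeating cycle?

18

We have t_1 = 7; t_2 = 0; t_3 = 8; t_4 = 8; t_5 = 3; t_6 = 7; t_7 = 4; t_8 = 3; t_9 = 5; t_{10} = 2; t_{11} = 0; t_{12} = 1; t_{13} = 1; t_{14} = 6; t_{15} = 2; t_{16} = 5; t_{17} = 6; t_{18} = 4; t_{19} = 7; t_{20} = 0.
Since (t_{19}, t_{20}) = (t_1, t_2) = (7, 0) (two consecutive terms determine the rest), the sequence is periodic with period 18.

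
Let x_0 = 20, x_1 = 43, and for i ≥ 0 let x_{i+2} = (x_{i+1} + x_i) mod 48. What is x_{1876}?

25

We have x_0 = 20,  x_1 = 43,  x_2 = 15,  x_3 = 10,  x_4 = 25,  x_5 = 35,  x_6 = 12,  x_7 = 47,  x_8 = 11,  x_9 = 10,  x_{10} = 21,  x_{11} = 31,  x_{12} = 4,  x_{13} = 35,  x_{14} = 39,  x_{15} = 26,  x_{16} = 17,  x_{17} = 43,  x_{18} = 12,  x_{19} = 7,  x_{20} = 19,  x_{21} = 26,  x_{22} = 45,  x_{23} = 23,  x_{24} = 20,  x_{25} = 43.
The sequence repeats with period 24.
So x_{1876} = x_{0 + ((1876-0) mod 24)} = x_4 = 25.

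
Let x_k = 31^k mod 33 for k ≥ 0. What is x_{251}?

Listing terms: x_0 = 1,  x_1 = 31,  x_2 = 4,  x_3 = 25,  x_4 = 16,  x_5 = 1.
The sequence repeats with period 5.
So x_{251} = x_{0 + ((251-0) mod 5)} = x_1 = 31.

31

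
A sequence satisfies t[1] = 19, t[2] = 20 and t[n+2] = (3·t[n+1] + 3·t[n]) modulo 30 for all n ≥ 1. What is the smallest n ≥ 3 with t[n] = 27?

3

We have t[1] = 19; t[2] = 20; t[3] = 27; t[4] = 21; t[5] = 24; t[6] = 15; t[7] = 27; t[8] = 6; t[9] = 9; t[10] = 15; t[11] = 12; t[12] = 21; t[13] = 9; t[14] = 0; t[15] = 27; t[16] = 21.
Since (t[15], t[16]) = (t[3], t[4]) = (27, 21) (two consecutive terms determine the rest), the sequence is eventually periodic: after a pre-period of length 2 it cycles with period 12.
The value 27 first appears (with n ≥ 3) at t[3].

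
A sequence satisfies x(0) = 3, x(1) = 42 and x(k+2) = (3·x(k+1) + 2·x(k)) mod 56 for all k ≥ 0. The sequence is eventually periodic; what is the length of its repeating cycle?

48

We have x(0) = 3; x(1) = 42; x(2) = 20; x(3) = 32; x(4) = 24; x(5) = 24; x(6) = 8; x(7) = 16; x(8) = 8; x(9) = 0; x(10) = 16; x(11) = 48; x(12) = 8; x(13) = 8; x(14) = 40; x(15) = 24; x(16) = 40; x(17) = 0; x(18) = 24; x(19) = 16; x(20) = 40; x(21) = 40; x(22) = 32; x(23) = 8; x(24) = 32; x(25) = 0; x(26) = 8; x(27) = 24; x(28) = 32; x(29) = 32; x(30) = 48; x(31) = 40; x(32) = 48; x(33) = 0; x(34) = 40; x(35) = 8; x(36) = 48; x(37) = 48; x(38) = 16; x(39) = 32; x(40) = 16; x(41) = 0; x(42) = 32; x(43) = 40; x(44) = 16; x(45) = 16; x(46) = 24; x(47) = 48; x(48) = 24; x(49) = 0; x(50) = 48; x(51) = 32; x(52) = 24.
Since (x(51), x(52)) = (x(3), x(4)) = (32, 24) (two consecutive terms determine the rest), the sequence is eventually periodic: after a pre-period of length 3 it cycles with period 48.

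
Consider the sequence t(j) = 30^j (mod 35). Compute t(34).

t(1) = 30, t(2) = 25, t(3) = 15, t(4) = 30.
The sequence repeats with period 3.
(34 - 1) mod 3 = 0, so t(34) = t(1) = 30.

30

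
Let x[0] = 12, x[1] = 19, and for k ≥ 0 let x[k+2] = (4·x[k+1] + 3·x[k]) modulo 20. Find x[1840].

4

We have x[0] = 12, x[1] = 19, x[2] = 12, x[3] = 5, x[4] = 16, x[5] = 19, x[6] = 4, x[7] = 13, x[8] = 4, x[9] = 15, x[10] = 12, x[11] = 13, x[12] = 8, x[13] = 11, x[14] = 8, x[15] = 5, x[16] = 4, x[17] = 11, x[18] = 16, x[19] = 17, x[20] = 16, x[21] = 15, x[22] = 8, x[23] = 17, x[24] = 12, x[25] = 19.
Since (x[24], x[25]) = (x[0], x[1]) = (12, 19) (two consecutive terms determine the rest), the sequence is periodic with period 24.
(1840 - 0) mod 24 = 16, so x[1840] = x[16] = 4.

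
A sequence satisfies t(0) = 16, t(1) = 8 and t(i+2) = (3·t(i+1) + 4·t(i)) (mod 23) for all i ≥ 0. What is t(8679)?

12

Computing terms: t(0) = 16,  t(1) = 8,  t(2) = 19,  t(3) = 20,  t(4) = 21,  t(5) = 5,  t(6) = 7,  t(7) = 18,  t(8) = 13,  t(9) = 19,  t(10) = 17,  t(11) = 12,  t(12) = 12,  t(13) = 15,  t(14) = 1,  t(15) = 17,  t(16) = 9,  t(17) = 3,  t(18) = 22,  t(19) = 9,  t(20) = 0,  t(21) = 13,  t(22) = 16,  t(23) = 8.
Since (t(22), t(23)) = (t(0), t(1)) = (16, 8) (two consecutive terms determine the rest), the sequence is periodic with period 22.
So t(8679) = t(0 + ((8679-0) mod 22)) = t(11) = 12.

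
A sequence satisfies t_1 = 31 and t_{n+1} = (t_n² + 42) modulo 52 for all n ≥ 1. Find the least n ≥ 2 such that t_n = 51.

t_1 = 31,  t_2 = 15,  t_3 = 7,  t_4 = 39,  t_5 = 3,  t_6 = 51,  t_7 = 43,  t_8 = 19,  t_9 = 39.
Since t_9 = t_4 = 39, the sequence is eventually periodic: after a pre-period of length 3 it cycles with period 5.
The value 51 first appears (with n ≥ 2) at t_6.

6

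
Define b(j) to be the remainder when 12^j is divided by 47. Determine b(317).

Listing terms: b(1) = 12, b(2) = 3, b(3) = 36, b(4) = 9, b(5) = 14, b(6) = 27, b(7) = 42, b(8) = 34, b(9) = 32, b(10) = 8, b(11) = 2, b(12) = 24, b(13) = 6, b(14) = 25, b(15) = 18, b(16) = 28, b(17) = 7, b(18) = 37, b(19) = 21, b(20) = 17, b(21) = 16, b(22) = 4, b(23) = 1, b(24) = 12.
Since b(24) = b(1) = 12, the sequence is periodic with period 23.
(317 - 1) mod 23 = 17, so b(317) = b(18) = 37.

37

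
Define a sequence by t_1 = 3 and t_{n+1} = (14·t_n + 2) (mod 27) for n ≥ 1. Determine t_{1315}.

3

Listing terms: t_1 = 3, t_2 = 17, t_3 = 24, t_4 = 14, t_5 = 9, t_6 = 20, t_7 = 12, t_8 = 8, t_9 = 6, t_{10} = 5, t_{11} = 18, t_{12} = 11, t_{13} = 21, t_{14} = 26, t_{15} = 15, t_{16} = 23, t_{17} = 0, t_{18} = 2, t_{19} = 3.
The sequence repeats with period 18.
(1315 - 1) mod 18 = 0, so t_{1315} = t_1 = 3.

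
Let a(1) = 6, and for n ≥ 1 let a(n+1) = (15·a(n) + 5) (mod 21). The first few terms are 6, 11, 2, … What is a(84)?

8

a(1) = 6; a(2) = 11; a(3) = 2; a(4) = 14; a(5) = 5; a(6) = 17; a(7) = 8; a(8) = 20; a(9) = 11.
Since a(9) = a(2) = 11, the sequence is eventually periodic: after a pre-period of length 1 it cycles with period 7.
For n ≥ 2, a(n) depends only on (n - 2) mod 7. (84 - 2) mod 7 = 5, so a(84) = a(7) = 8.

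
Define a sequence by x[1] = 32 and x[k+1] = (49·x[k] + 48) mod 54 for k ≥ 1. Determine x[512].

50

Computing terms: x[1] = 32; x[2] = 50; x[3] = 14; x[4] = 32.
The sequence repeats with period 3.
So x[512] = x[1 + ((512-1) mod 3)] = x[2] = 50.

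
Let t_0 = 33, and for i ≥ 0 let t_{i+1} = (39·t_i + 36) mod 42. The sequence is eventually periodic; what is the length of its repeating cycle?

3

Computing terms: t_0 = 33,  t_1 = 21,  t_2 = 15,  t_3 = 33.
Since t_3 = t_0 = 33, the sequence is periodic with period 3.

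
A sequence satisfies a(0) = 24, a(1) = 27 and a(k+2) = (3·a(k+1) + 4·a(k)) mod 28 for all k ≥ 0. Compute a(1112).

9

a(0) = 24,  a(1) = 27,  a(2) = 9,  a(3) = 23,  a(4) = 21,  a(5) = 15,  a(6) = 17,  a(7) = 27,  a(8) = 9.
Since (a(7), a(8)) = (a(1), a(2)) = (27, 9) (two consecutive terms determine the rest), the sequence is eventually periodic: after a pre-period of length 1 it cycles with period 6.
For k ≥ 1, a(k) depends only on (k - 1) mod 6. (1112 - 1) mod 6 = 1, so a(1112) = a(2) = 9.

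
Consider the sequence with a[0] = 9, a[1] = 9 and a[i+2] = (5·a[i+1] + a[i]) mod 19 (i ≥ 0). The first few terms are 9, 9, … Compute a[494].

a[0] = 9; a[1] = 9; a[2] = 16; a[3] = 13; a[4] = 5; a[5] = 0; a[6] = 5; a[7] = 6; a[8] = 16; a[9] = 10; a[10] = 9; a[11] = 17; a[12] = 18; a[13] = 12; a[14] = 2; a[15] = 3; a[16] = 17; a[17] = 12; a[18] = 1; a[19] = 17; a[20] = 10; a[21] = 10; a[22] = 3; a[23] = 6; a[24] = 14; a[25] = 0; a[26] = 14; a[27] = 13; a[28] = 3; a[29] = 9; a[30] = 10; a[31] = 2; a[32] = 1; a[33] = 7; a[34] = 17; a[35] = 16; a[36] = 2; a[37] = 7; a[38] = 18; a[39] = 2; a[40] = 9; a[41] = 9.
Since (a[40], a[41]) = (a[0], a[1]) = (9, 9) (two consecutive terms determine the rest), the sequence is periodic with period 40.
So a[494] = a[0 + ((494-0) mod 40)] = a[14] = 2.

2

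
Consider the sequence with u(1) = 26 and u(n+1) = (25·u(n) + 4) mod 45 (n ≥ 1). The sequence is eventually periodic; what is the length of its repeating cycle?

u(1) = 26, u(2) = 24, u(3) = 19, u(4) = 29, u(5) = 9, u(6) = 4, u(7) = 14, u(8) = 39, u(9) = 34, u(10) = 44, u(11) = 24.
Since u(11) = u(2) = 24, the sequence is eventually periodic: after a pre-period of length 1 it cycles with period 9.

9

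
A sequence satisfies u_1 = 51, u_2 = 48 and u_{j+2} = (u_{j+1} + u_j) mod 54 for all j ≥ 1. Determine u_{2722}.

3

u_1 = 51, u_2 = 48, u_3 = 45, u_4 = 39, u_5 = 30, u_6 = 15, u_7 = 45, u_8 = 6, u_9 = 51, u_{10} = 3, u_{11} = 0, u_{12} = 3, u_{13} = 3, u_{14} = 6, u_{15} = 9, u_{16} = 15, u_{17} = 24, u_{18} = 39, u_{19} = 9, u_{20} = 48, u_{21} = 3, u_{22} = 51, u_{23} = 0, u_{24} = 51, u_{25} = 51, u_{26} = 48.
Since (u_{25}, u_{26}) = (u_1, u_2) = (51, 48) (two consecutive terms determine the rest), the sequence is periodic with period 24.
So u_{2722} = u_{1 + ((2722-1) mod 24)} = u_{10} = 3.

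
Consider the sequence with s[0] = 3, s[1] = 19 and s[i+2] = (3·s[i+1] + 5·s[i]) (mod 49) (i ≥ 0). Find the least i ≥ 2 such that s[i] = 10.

Listing terms: s[0] = 3; s[1] = 19; s[2] = 23; s[3] = 17; s[4] = 19; s[5] = 44; s[6] = 31; s[7] = 19; s[8] = 16; s[9] = 45; s[10] = 19; s[11] = 37; s[12] = 10; s[13] = 19; s[14] = 9; s[15] = 24; s[16] = 19; s[17] = 30; s[18] = 38; s[19] = 19; s[20] = 2; s[21] = 3; s[22] = 19.
Since (s[21], s[22]) = (s[0], s[1]) = (3, 19) (two consecutive terms determine the rest), the sequence is periodic with period 21.
The value 10 first appears (with i ≥ 2) at s[12].

12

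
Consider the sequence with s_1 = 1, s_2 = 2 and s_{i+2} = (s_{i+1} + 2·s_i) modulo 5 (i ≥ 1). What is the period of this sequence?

4

Computing terms: s_1 = 1; s_2 = 2; s_3 = 4; s_4 = 3; s_5 = 1; s_6 = 2.
Since (s_5, s_6) = (s_1, s_2) = (1, 2) (two consecutive terms determine the rest), the sequence is periodic with period 4.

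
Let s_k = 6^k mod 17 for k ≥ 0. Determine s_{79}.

Listing terms: s_0 = 1,  s_1 = 6,  s_2 = 2,  s_3 = 12,  s_4 = 4,  s_5 = 7,  s_6 = 8,  s_7 = 14,  s_8 = 16,  s_9 = 11,  s_{10} = 15,  s_{11} = 5,  s_{12} = 13,  s_{13} = 10,  s_{14} = 9,  s_{15} = 3,  s_{16} = 1.
Since s_{16} = s_0 = 1, the sequence is periodic with period 16.
(79 - 0) mod 16 = 15, so s_{79} = s_{15} = 3.

3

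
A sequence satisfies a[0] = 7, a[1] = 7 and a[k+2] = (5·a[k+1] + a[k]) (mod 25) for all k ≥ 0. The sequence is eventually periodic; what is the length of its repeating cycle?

10

Computing terms: a[0] = 7, a[1] = 7, a[2] = 17, a[3] = 17, a[4] = 2, a[5] = 2, a[6] = 12, a[7] = 12, a[8] = 22, a[9] = 22, a[10] = 7, a[11] = 7.
Since (a[10], a[11]) = (a[0], a[1]) = (7, 7) (two consecutive terms determine the rest), the sequence is periodic with period 10.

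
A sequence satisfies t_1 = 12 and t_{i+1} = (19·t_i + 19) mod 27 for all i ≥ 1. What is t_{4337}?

We have t_1 = 12, t_2 = 4, t_3 = 14, t_4 = 15, t_5 = 7, t_6 = 17, t_7 = 18, t_8 = 10, t_9 = 20, t_{10} = 21, t_{11} = 13, t_{12} = 23, t_{13} = 24, t_{14} = 16, t_{15} = 26, t_{16} = 0, t_{17} = 19, t_{18} = 2, t_{19} = 3, t_{20} = 22, t_{21} = 5, t_{22} = 6, t_{23} = 25, t_{24} = 8, t_{25} = 9, t_{26} = 1, t_{27} = 11, t_{28} = 12.
Since t_{28} = t_1 = 12, the sequence is periodic with period 27.
(4337 - 1) mod 27 = 16, so t_{4337} = t_{17} = 19.

19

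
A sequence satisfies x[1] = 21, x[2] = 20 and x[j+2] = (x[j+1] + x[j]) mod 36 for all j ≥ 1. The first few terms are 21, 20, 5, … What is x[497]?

6

x[1] = 21,  x[2] = 20,  x[3] = 5,  x[4] = 25,  x[5] = 30,  x[6] = 19,  x[7] = 13,  x[8] = 32,  x[9] = 9,  x[10] = 5,  x[11] = 14,  x[12] = 19,  x[13] = 33,  x[14] = 16,  x[15] = 13,  x[16] = 29,  x[17] = 6,  x[18] = 35,  x[19] = 5,  x[20] = 4,  x[21] = 9,  x[22] = 13,  x[23] = 22,  x[24] = 35,  x[25] = 21,  x[26] = 20.
The sequence repeats with period 24.
So x[497] = x[1 + ((497-1) mod 24)] = x[17] = 6.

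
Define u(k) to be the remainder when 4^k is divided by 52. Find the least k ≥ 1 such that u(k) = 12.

3

We have u(0) = 1; u(1) = 4; u(2) = 16; u(3) = 12; u(4) = 48; u(5) = 36; u(6) = 40; u(7) = 4.
Since u(7) = u(1) = 4, the sequence is eventually periodic: after a pre-period of length 1 it cycles with period 6.
The value 12 first appears (with k ≥ 1) at u(3).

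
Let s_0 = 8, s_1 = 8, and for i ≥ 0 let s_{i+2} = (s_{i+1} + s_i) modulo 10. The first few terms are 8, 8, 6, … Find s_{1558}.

We have s_0 = 8,  s_1 = 8,  s_2 = 6,  s_3 = 4,  s_4 = 0,  s_5 = 4,  s_6 = 4,  s_7 = 8,  s_8 = 2,  s_9 = 0,  s_{10} = 2,  s_{11} = 2,  s_{12} = 4,  s_{13} = 6,  s_{14} = 0,  s_{15} = 6,  s_{16} = 6,  s_{17} = 2,  s_{18} = 8,  s_{19} = 0,  s_{20} = 8,  s_{21} = 8.
Since (s_{20}, s_{21}) = (s_0, s_1) = (8, 8) (two consecutive terms determine the rest), the sequence is periodic with period 20.
So s_{1558} = s_{0 + ((1558-0) mod 20)} = s_{18} = 8.

8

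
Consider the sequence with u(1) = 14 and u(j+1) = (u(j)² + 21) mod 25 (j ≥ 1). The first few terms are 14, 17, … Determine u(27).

15

u(1) = 14, u(2) = 17, u(3) = 10, u(4) = 21, u(5) = 12, u(6) = 15, u(7) = 21.
Since u(7) = u(4) = 21, the sequence is eventually periodic: after a pre-period of length 3 it cycles with period 3.
For j ≥ 4, u(j) depends only on (j - 4) mod 3. (27 - 4) mod 3 = 2, so u(27) = u(6) = 15.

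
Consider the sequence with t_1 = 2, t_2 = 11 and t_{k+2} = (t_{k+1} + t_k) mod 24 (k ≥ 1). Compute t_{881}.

We have t_1 = 2,  t_2 = 11,  t_3 = 13,  t_4 = 0,  t_5 = 13,  t_6 = 13,  t_7 = 2,  t_8 = 15,  t_9 = 17,  t_{10} = 8,  t_{11} = 1,  t_{12} = 9,  t_{13} = 10,  t_{14} = 19,  t_{15} = 5,  t_{16} = 0,  t_{17} = 5,  t_{18} = 5,  t_{19} = 10,  t_{20} = 15,  t_{21} = 1,  t_{22} = 16,  t_{23} = 17,  t_{24} = 9,  t_{25} = 2,  t_{26} = 11.
The sequence repeats with period 24.
So t_{881} = t_{1 + ((881-1) mod 24)} = t_{17} = 5.

5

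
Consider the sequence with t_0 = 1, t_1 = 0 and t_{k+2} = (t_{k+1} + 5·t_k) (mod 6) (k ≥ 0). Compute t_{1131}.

5

t_0 = 1; t_1 = 0; t_2 = 5; t_3 = 5; t_4 = 0; t_5 = 1; t_6 = 1; t_7 = 0.
The sequence repeats with period 6.
(1131 - 0) mod 6 = 3, so t_{1131} = t_3 = 5.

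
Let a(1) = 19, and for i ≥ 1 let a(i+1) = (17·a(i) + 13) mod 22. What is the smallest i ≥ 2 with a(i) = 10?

4

Computing terms: a(1) = 19,  a(2) = 6,  a(3) = 5,  a(4) = 10,  a(5) = 7,  a(6) = 0,  a(7) = 13,  a(8) = 14,  a(9) = 9,  a(10) = 12,  a(11) = 19.
The sequence repeats with period 10.
The value 10 first appears (with i ≥ 2) at a(4).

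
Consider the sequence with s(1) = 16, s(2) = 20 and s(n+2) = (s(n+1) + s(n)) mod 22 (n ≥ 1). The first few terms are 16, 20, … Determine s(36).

16

Listing terms: s(1) = 16,  s(2) = 20,  s(3) = 14,  s(4) = 12,  s(5) = 4,  s(6) = 16,  s(7) = 20.
Since (s(6), s(7)) = (s(1), s(2)) = (16, 20) (two consecutive terms determine the rest), the sequence is periodic with period 5.
So s(36) = s(1 + ((36-1) mod 5)) = s(1) = 16.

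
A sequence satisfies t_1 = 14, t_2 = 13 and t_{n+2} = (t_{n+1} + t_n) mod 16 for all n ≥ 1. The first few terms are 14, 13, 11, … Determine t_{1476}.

7

We have t_1 = 14, t_2 = 13, t_3 = 11, t_4 = 8, t_5 = 3, t_6 = 11, t_7 = 14, t_8 = 9, t_9 = 7, t_{10} = 0, t_{11} = 7, t_{12} = 7, t_{13} = 14, t_{14} = 5, t_{15} = 3, t_{16} = 8, t_{17} = 11, t_{18} = 3, t_{19} = 14, t_{20} = 1, t_{21} = 15, t_{22} = 0, t_{23} = 15, t_{24} = 15, t_{25} = 14, t_{26} = 13.
Since (t_{25}, t_{26}) = (t_1, t_2) = (14, 13) (two consecutive terms determine the rest), the sequence is periodic with period 24.
(1476 - 1) mod 24 = 11, so t_{1476} = t_{12} = 7.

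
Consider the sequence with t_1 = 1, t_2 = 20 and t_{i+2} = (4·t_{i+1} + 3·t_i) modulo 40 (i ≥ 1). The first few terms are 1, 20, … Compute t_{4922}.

Computing terms: t_1 = 1,  t_2 = 20,  t_3 = 3,  t_4 = 32,  t_5 = 17,  t_6 = 4,  t_7 = 27,  t_8 = 0,  t_9 = 1,  t_{10} = 4,  t_{11} = 19,  t_{12} = 8,  t_{13} = 9,  t_{14} = 20,  t_{15} = 27,  t_{16} = 8,  t_{17} = 33,  t_{18} = 36,  t_{19} = 3,  t_{20} = 0,  t_{21} = 9,  t_{22} = 36,  t_{23} = 11,  t_{24} = 32,  t_{25} = 1,  t_{26} = 20.
Since (t_{25}, t_{26}) = (t_1, t_2) = (1, 20) (two consecutive terms determine the rest), the sequence is periodic with period 24.
(4922 - 1) mod 24 = 1, so t_{4922} = t_2 = 20.

20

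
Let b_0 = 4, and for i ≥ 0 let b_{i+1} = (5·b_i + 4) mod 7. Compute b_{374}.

5

We have b_0 = 4, b_1 = 3, b_2 = 5, b_3 = 1, b_4 = 2, b_5 = 0, b_6 = 4.
The sequence repeats with period 6.
So b_{374} = b_{0 + ((374-0) mod 6)} = b_2 = 5.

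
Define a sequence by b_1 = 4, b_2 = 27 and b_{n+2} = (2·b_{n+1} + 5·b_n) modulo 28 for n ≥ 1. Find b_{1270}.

b_1 = 4,  b_2 = 27,  b_3 = 18,  b_4 = 3,  b_5 = 12,  b_6 = 11,  b_7 = 26,  b_8 = 23,  b_9 = 8,  b_{10} = 19,  b_{11} = 22,  b_{12} = 27,  b_{13} = 24,  b_{14} = 15,  b_{15} = 10,  b_{16} = 11,  b_{17} = 16,  b_{18} = 3,  b_{19} = 2,  b_{20} = 19,  b_{21} = 20,  b_{22} = 23,  b_{23} = 6,  b_{24} = 15,  b_{25} = 4,  b_{26} = 27.
The sequence repeats with period 24.
So b_{1270} = b_{1 + ((1270-1) mod 24)} = b_{22} = 23.

23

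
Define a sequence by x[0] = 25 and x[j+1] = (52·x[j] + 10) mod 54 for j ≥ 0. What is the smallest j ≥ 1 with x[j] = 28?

Computing terms: x[0] = 25; x[1] = 14; x[2] = 36; x[3] = 46; x[4] = 26; x[5] = 12; x[6] = 40; x[7] = 38; x[8] = 42; x[9] = 34; x[10] = 50; x[11] = 18; x[12] = 28; x[13] = 8; x[14] = 48; x[15] = 22; x[16] = 20; x[17] = 24; x[18] = 16; x[19] = 32; x[20] = 0; x[21] = 10; x[22] = 44; x[23] = 30; x[24] = 4; x[25] = 2; x[26] = 6; x[27] = 52; x[28] = 14.
Since x[28] = x[1] = 14, the sequence is eventually periodic: after a pre-period of length 1 it cycles with period 27.
The value 28 first appears (with j ≥ 1) at x[12].

12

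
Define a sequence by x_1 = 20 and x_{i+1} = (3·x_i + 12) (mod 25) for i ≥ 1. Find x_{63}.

We have x_1 = 20; x_2 = 22; x_3 = 3; x_4 = 21; x_5 = 0; x_6 = 12; x_7 = 23; x_8 = 6; x_9 = 5; x_{10} = 2; x_{11} = 18; x_{12} = 16; x_{13} = 10; x_{14} = 17; x_{15} = 13; x_{16} = 1; x_{17} = 15; x_{18} = 7; x_{19} = 8; x_{20} = 11; x_{21} = 20.
The sequence repeats with period 20.
(63 - 1) mod 20 = 2, so x_{63} = x_3 = 3.

3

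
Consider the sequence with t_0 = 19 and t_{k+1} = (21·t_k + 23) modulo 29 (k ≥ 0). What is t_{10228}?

We have t_0 = 19,  t_1 = 16,  t_2 = 11,  t_3 = 22,  t_4 = 21,  t_5 = 0,  t_6 = 23,  t_7 = 13,  t_8 = 6,  t_9 = 4,  t_{10} = 20,  t_{11} = 8,  t_{12} = 17,  t_{13} = 3,  t_{14} = 28,  t_{15} = 2,  t_{16} = 7,  t_{17} = 25,  t_{18} = 26,  t_{19} = 18,  t_{20} = 24,  t_{21} = 5,  t_{22} = 12,  t_{23} = 14,  t_{24} = 27,  t_{25} = 10,  t_{26} = 1,  t_{27} = 15,  t_{28} = 19.
The sequence repeats with period 28.
So t_{10228} = t_{0 + ((10228-0) mod 28)} = t_8 = 6.

6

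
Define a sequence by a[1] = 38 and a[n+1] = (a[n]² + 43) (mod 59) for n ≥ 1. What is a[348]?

We have a[1] = 38,  a[2] = 12,  a[3] = 10,  a[4] = 25,  a[5] = 19,  a[6] = 50,  a[7] = 6,  a[8] = 20,  a[9] = 30,  a[10] = 58,  a[11] = 44,  a[12] = 32,  a[13] = 5,  a[14] = 9,  a[15] = 6.
Since a[15] = a[7] = 6, the sequence is eventually periodic: after a pre-period of length 6 it cycles with period 8.
For n ≥ 7, a[n] depends only on (n - 7) mod 8. (348 - 7) mod 8 = 5, so a[348] = a[12] = 32.

32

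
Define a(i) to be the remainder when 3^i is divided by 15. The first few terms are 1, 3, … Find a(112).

Computing terms: a(0) = 1,  a(1) = 3,  a(2) = 9,  a(3) = 12,  a(4) = 6,  a(5) = 3.
Since a(5) = a(1) = 3, the sequence is eventually periodic: after a pre-period of length 1 it cycles with period 4.
For i ≥ 1, a(i) depends only on (i - 1) mod 4. (112 - 1) mod 4 = 3, so a(112) = a(4) = 6.

6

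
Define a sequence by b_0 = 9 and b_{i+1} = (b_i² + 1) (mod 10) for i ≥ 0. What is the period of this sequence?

6

Listing terms: b_0 = 9, b_1 = 2, b_2 = 5, b_3 = 6, b_4 = 7, b_5 = 0, b_6 = 1, b_7 = 2.
Since b_7 = b_1 = 2, the sequence is eventually periodic: after a pre-period of length 1 it cycles with period 6.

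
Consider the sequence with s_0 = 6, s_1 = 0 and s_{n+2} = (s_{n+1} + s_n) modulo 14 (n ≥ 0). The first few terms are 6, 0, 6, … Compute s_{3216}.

6

Listing terms: s_0 = 6,  s_1 = 0,  s_2 = 6,  s_3 = 6,  s_4 = 12,  s_5 = 4,  s_6 = 2,  s_7 = 6,  s_8 = 8,  s_9 = 0,  s_{10} = 8,  s_{11} = 8,  s_{12} = 2,  s_{13} = 10,  s_{14} = 12,  s_{15} = 8,  s_{16} = 6,  s_{17} = 0.
The sequence repeats with period 16.
So s_{3216} = s_{0 + ((3216-0) mod 16)} = s_0 = 6.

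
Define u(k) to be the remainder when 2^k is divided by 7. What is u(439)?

We have u(1) = 2; u(2) = 4; u(3) = 1; u(4) = 2.
The sequence repeats with period 3.
(439 - 1) mod 3 = 0, so u(439) = u(1) = 2.

2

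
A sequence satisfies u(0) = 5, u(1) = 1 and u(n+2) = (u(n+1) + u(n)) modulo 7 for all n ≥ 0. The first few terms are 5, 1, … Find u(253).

1

We have u(0) = 5,  u(1) = 1,  u(2) = 6,  u(3) = 0,  u(4) = 6,  u(5) = 6,  u(6) = 5,  u(7) = 4,  u(8) = 2,  u(9) = 6,  u(10) = 1,  u(11) = 0,  u(12) = 1,  u(13) = 1,  u(14) = 2,  u(15) = 3,  u(16) = 5,  u(17) = 1.
The sequence repeats with period 16.
(253 - 0) mod 16 = 13, so u(253) = u(13) = 1.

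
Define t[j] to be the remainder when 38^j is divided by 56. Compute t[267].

We have t[0] = 1,  t[1] = 38,  t[2] = 44,  t[3] = 48,  t[4] = 32,  t[5] = 40,  t[6] = 8,  t[7] = 24,  t[8] = 16,  t[9] = 48.
Since t[9] = t[3] = 48, the sequence is eventually periodic: after a pre-period of length 3 it cycles with period 6.
For j ≥ 3, t[j] depends only on (j - 3) mod 6. (267 - 3) mod 6 = 0, so t[267] = t[3] = 48.

48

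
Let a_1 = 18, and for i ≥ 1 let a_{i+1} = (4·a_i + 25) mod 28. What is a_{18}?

21

Computing terms: a_1 = 18; a_2 = 13; a_3 = 21; a_4 = 25; a_5 = 13.
Since a_5 = a_2 = 13, the sequence is eventually periodic: after a pre-period of length 1 it cycles with period 3.
For i ≥ 2, a_i depends only on (i - 2) mod 3. (18 - 2) mod 3 = 1, so a_{18} = a_3 = 21.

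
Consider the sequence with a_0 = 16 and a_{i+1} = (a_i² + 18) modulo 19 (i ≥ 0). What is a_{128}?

We have a_0 = 16,  a_1 = 8,  a_2 = 6,  a_3 = 16.
The sequence repeats with period 3.
(128 - 0) mod 3 = 2, so a_{128} = a_2 = 6.

6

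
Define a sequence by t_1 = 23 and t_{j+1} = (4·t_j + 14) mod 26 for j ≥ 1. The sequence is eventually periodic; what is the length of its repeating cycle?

We have t_1 = 23,  t_2 = 2,  t_3 = 22,  t_4 = 24,  t_5 = 6,  t_6 = 12,  t_7 = 10,  t_8 = 2.
Since t_8 = t_2 = 2, the sequence is eventually periodic: after a pre-period of length 1 it cycles with period 6.

6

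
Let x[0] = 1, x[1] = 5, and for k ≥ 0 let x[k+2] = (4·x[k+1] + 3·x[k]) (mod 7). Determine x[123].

0

x[0] = 1, x[1] = 5, x[2] = 2, x[3] = 2, x[4] = 0, x[5] = 6, x[6] = 3, x[7] = 2, x[8] = 3, x[9] = 4, x[10] = 4, x[11] = 0, x[12] = 5, x[13] = 6, x[14] = 4, x[15] = 6, x[16] = 1, x[17] = 1, x[18] = 0, x[19] = 3, x[20] = 5, x[21] = 1, x[22] = 5.
The sequence repeats with period 21.
So x[123] = x[0 + ((123-0) mod 21)] = x[18] = 0.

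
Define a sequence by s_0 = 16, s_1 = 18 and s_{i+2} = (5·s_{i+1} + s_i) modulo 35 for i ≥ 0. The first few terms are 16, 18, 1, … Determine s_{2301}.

23

s_0 = 16, s_1 = 18, s_2 = 1, s_3 = 23, s_4 = 11, s_5 = 8, s_6 = 16, s_7 = 18.
Since (s_6, s_7) = (s_0, s_1) = (16, 18) (two consecutive terms determine the rest), the sequence is periodic with period 6.
So s_{2301} = s_{0 + ((2301-0) mod 6)} = s_3 = 23.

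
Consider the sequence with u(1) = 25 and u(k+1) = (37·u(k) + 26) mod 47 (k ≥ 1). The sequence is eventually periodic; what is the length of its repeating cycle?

We have u(1) = 25; u(2) = 11; u(3) = 10; u(4) = 20; u(5) = 14; u(6) = 27; u(7) = 38; u(8) = 22; u(9) = 41; u(10) = 39; u(11) = 12; u(12) = 0; u(13) = 26; u(14) = 1; u(15) = 16; u(16) = 7; u(17) = 3; u(18) = 43; u(19) = 19; u(20) = 24; u(21) = 21; u(22) = 4; u(23) = 33; u(24) = 25.
The sequence repeats with period 23.

23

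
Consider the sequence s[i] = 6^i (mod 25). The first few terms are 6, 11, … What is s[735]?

1

Listing terms: s[1] = 6, s[2] = 11, s[3] = 16, s[4] = 21, s[5] = 1, s[6] = 6.
The sequence repeats with period 5.
(735 - 1) mod 5 = 4, so s[735] = s[5] = 1.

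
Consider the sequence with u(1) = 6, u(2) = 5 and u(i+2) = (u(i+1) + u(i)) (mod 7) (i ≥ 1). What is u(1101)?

We have u(1) = 6; u(2) = 5; u(3) = 4; u(4) = 2; u(5) = 6; u(6) = 1; u(7) = 0; u(8) = 1; u(9) = 1; u(10) = 2; u(11) = 3; u(12) = 5; u(13) = 1; u(14) = 6; u(15) = 0; u(16) = 6; u(17) = 6; u(18) = 5.
Since (u(17), u(18)) = (u(1), u(2)) = (6, 5) (two consecutive terms determine the rest), the sequence is periodic with period 16.
So u(1101) = u(1 + ((1101-1) mod 16)) = u(13) = 1.

1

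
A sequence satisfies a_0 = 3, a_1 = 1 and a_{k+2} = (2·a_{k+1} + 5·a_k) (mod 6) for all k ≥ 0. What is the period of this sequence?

3

Computing terms: a_0 = 3, a_1 = 1, a_2 = 5, a_3 = 3, a_4 = 1.
Since (a_3, a_4) = (a_0, a_1) = (3, 1) (two consecutive terms determine the rest), the sequence is periodic with period 3.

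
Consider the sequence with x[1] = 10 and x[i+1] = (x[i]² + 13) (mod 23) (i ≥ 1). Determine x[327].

Listing terms: x[1] = 10; x[2] = 21; x[3] = 17; x[4] = 3; x[5] = 22; x[6] = 14; x[7] = 2; x[8] = 17.
Since x[8] = x[3] = 17, the sequence is eventually periodic: after a pre-period of length 2 it cycles with period 5.
For i ≥ 3, x[i] depends only on (i - 3) mod 5. (327 - 3) mod 5 = 4, so x[327] = x[7] = 2.

2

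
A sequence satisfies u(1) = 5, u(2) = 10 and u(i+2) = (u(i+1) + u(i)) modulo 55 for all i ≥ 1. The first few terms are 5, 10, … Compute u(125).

Computing terms: u(1) = 5,  u(2) = 10,  u(3) = 15,  u(4) = 25,  u(5) = 40,  u(6) = 10,  u(7) = 50,  u(8) = 5,  u(9) = 0,  u(10) = 5,  u(11) = 5,  u(12) = 10.
The sequence repeats with period 10.
So u(125) = u(1 + ((125-1) mod 10)) = u(5) = 40.

40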